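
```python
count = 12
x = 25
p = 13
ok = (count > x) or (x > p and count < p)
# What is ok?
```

Trace:
`count = 12` → count = 12
`x = 25` → x = 25
`p = 13` → p = 13
`ok = (count > x) or (x > p and count < p)` → ok = True
So ok = True

Answer: True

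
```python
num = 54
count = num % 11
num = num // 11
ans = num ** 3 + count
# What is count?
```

Trace:
`num = 54` → num = 54
`count = num % 11` → count = 10
`num = num // 11` → num = 4
`ans = num ** 3 + count` → ans = 74
So count = 10

Answer: 10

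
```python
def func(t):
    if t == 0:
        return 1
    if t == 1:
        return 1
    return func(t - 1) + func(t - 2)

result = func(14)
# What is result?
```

Build up from base cases: func(0)=1, func(1)=1, func(2)=2, func(3)=3, func(4)=5, func(5)=8, func(6)=13, ..., func(14)=610

Answer: 610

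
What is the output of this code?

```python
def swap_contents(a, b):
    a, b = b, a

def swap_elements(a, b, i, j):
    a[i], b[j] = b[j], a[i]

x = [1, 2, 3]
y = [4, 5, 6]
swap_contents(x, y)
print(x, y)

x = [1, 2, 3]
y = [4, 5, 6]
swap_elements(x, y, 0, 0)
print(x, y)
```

Key concept: parameter rebinding vs mutation.
Step by step:
`x = [1, 2, 3]` → x = [1, 2, 3]
`y = [4, 5, 6]` → y = [4, 5, 6]
`swap_contents(x, y)` → no visible change to tracked variables
`print(x, y)` → prints [1, 2, 3] [4, 5, 6]
`x = [1, 2, 3]` → x = [1, 2, 3]
`y = [4, 5, 6]` → y = [4, 5, 6]
`swap_elements(x, y, 0, 0)` → x = [4, 2, 3]; y = [1, 5, 6]
`print(x, y)` → prints [4, 2, 3] [1, 5, 6]

Answer:
[1, 2, 3] [4, 5, 6]
[4, 2, 3] [1, 5, 6]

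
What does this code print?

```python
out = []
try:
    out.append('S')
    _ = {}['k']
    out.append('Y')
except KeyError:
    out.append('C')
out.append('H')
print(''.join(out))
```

Execution trace: 'S' (try body) → 'C' (except KeyError) → 'H' (after the try/except). Output: SCH

Answer: SCH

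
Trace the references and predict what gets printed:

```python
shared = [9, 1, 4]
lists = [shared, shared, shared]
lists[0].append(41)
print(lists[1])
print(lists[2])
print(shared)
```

Key concept: list of same reference.
Step by step:
`shared = [9, 1, 4]` → shared = [9, 1, 4]
`lists = [shared, shared, shared]` → lists = [[9, 1, 4], [9, 1, 4], [9, 1, 4]]
`lists[0].append(41)` → shared = [9, 1, 4, 41]; lists = [[9, 1, 4, 41], [9, 1, 4, 41], [9, 1, 4, 41]]
`print(lists[1])` → prints [9, 1, 4, 41]
`print(lists[2])` → prints [9, 1, 4, 41]
`print(shared)` → prints [9, 1, 4, 41]

Answer:
[9, 1, 4, 41]
[9, 1, 4, 41]
[9, 1, 4, 41]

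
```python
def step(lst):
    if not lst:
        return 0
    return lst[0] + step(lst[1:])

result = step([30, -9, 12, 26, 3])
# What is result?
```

30 + (-9) + 12 + 26 + 3 + 0 = 62

Answer: 62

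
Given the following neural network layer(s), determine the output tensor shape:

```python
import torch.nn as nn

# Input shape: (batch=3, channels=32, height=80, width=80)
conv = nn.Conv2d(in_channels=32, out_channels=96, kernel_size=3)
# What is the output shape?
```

Input: (3, 32, 80, 80) -> Output: (3, 96, 78, 78)

Answer: (3, 96, 78, 78)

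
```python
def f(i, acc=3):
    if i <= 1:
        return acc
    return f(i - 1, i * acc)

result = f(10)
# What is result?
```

Accumulator trace (n, acc): (10, 3) -> (9, 30) -> (8, 270) -> (7, 2160) -> (6, 15120) -> (5, 90720) -> (4, 453600) -> (3, 1814400) -> (2, 5443200) -> (1, 10886400) -> return 10886400

Answer: 10886400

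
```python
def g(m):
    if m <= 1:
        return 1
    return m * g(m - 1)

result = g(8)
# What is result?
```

g(8) = 8 * 7 * 6 * 5 * 4 * 3 * 2 * 1 = 40320

Answer: 40320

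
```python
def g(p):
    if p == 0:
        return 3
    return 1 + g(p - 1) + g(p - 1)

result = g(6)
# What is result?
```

g(p) = 1 + 2·g(p-1), g(0)=3. Closed form: (3+1)·2^6 - 1 = 255.

Answer: 255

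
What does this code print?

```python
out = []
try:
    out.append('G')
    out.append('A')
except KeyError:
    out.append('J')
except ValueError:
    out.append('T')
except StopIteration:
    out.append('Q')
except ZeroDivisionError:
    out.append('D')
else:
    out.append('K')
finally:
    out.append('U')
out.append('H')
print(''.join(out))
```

Execution trace: 'G' (try body) → 'A' (try body, no exception) → 'K' (else) → 'U' (finally) → 'H' (after the try/except). Output: GAKUH

Answer: GAKUH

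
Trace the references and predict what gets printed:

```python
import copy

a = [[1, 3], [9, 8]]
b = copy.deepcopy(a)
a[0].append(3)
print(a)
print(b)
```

Key concept: deep copy is fully independent.
Step by step:
`a = [[1, 3], [9, 8]]` → a = [[1, 3], [9, 8]]
`b = copy.deepcopy(a)` → b = [[1, 3], [9, 8]]
`a[0].append(3)` → a = [[1, 3, 3], [9, 8]]
`print(a)` → prints [[1, 3, 3], [9, 8]]
`print(b)` → prints [[1, 3], [9, 8]]

Answer:
[[1, 3, 3], [9, 8]]
[[1, 3], [9, 8]]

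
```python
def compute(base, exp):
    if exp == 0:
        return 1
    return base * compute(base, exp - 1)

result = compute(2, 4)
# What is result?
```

compute(2, 4) = 2 * 2 * 2 * 2 = 16

Answer: 16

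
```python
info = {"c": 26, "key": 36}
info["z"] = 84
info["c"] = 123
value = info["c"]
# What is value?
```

Trace:
`info = {"c": 26, "key": 36}` → info = {'c': 26, 'key': 36}
`info["z"] = 84` → info = {'c': 26, 'key': 36, 'z': 84}
`info["c"] = 123` → info = {'c': 123, 'key': 36, 'z': 84}
`value = info["c"]` → value = 123
So value = 123

Answer: 123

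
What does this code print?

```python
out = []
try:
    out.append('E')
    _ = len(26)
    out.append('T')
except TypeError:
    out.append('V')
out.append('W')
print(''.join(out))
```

Execution trace: 'E' (try body) → 'V' (except TypeError) → 'W' (after the try/except). Output: EVW

Answer: EVW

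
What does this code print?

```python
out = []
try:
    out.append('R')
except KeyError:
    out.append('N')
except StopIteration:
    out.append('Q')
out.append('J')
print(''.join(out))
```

Execution trace: 'R' (try body, no exception) → 'J' (after the try/except). Output: RJ

Answer: RJ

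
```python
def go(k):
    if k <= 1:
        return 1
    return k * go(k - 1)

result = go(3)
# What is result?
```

go(3) = 3 * 2 * 1 = 6

Answer: 6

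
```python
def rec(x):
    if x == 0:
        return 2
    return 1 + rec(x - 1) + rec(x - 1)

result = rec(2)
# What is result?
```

rec(x) = 1 + 2·rec(x-1), rec(0)=2. Closed form: (2+1)·2^2 - 1 = 11.

Answer: 11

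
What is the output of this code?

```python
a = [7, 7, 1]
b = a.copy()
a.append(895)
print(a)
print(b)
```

Key concept: list.copy() creates independent copy.
Step by step:
`a = [7, 7, 1]` → a = [7, 7, 1]
`b = a.copy()` → b = [7, 7, 1]
`a.append(895)` → a = [7, 7, 1, 895]
`print(a)` → prints [7, 7, 1, 895]
`print(b)` → prints [7, 7, 1]

Answer:
[7, 7, 1, 895]
[7, 7, 1]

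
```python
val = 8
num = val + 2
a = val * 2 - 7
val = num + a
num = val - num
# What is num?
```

Trace:
`val = 8` → val = 8
`num = val + 2` → num = 10
`a = val * 2 - 7` → a = 9
`val = num + a` → val = 19
`num = val - num` → num = 9
So num = 9

Answer: 9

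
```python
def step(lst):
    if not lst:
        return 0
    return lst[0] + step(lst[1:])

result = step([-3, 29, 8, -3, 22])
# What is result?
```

(-3) + 29 + 8 + (-3) + 22 + 0 = 53

Answer: 53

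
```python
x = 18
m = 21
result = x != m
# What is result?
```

Trace:
`x = 18` → x = 18
`m = 21` → m = 21
`result = x != m` → result = True
So result = True

Answer: True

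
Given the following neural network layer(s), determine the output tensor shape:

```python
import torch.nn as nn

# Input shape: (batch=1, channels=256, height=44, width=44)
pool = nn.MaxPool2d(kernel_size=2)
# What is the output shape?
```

Input: (1, 256, 44, 44) -> Output: (1, 256, 22, 22)

Answer: (1, 256, 22, 22)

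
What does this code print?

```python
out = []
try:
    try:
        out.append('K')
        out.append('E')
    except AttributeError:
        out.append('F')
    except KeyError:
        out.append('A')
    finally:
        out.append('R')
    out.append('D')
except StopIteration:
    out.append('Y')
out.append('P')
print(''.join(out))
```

Execution trace: 'K' (inner try body) → 'E' (inner try body, no exception) → 'R' (inner finally) → 'D' (try body, no exception) → 'P' (after the try/except). Output: KERDP

Answer: KERDP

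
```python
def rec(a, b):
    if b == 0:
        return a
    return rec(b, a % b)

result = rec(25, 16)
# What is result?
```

rec(25, 16) -> rec(16, 9) -> rec(9, 7) -> rec(7, 2) -> rec(2, 1) -> rec(1, 0) -> 1

Answer: 1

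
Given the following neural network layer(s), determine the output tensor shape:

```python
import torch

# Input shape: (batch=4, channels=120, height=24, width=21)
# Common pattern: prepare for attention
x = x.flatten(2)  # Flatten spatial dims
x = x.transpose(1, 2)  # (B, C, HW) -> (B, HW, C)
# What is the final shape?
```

Input: (4, 120, 24, 21) -> after flatten(2): (4, 120, 504) -> Output: (4, 504, 120)

Answer: (4, 504, 120)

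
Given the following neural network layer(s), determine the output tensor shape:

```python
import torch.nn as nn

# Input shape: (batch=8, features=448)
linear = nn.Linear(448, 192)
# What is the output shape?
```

Input: (8, 448) -> Output: (8, 192)

Answer: (8, 192)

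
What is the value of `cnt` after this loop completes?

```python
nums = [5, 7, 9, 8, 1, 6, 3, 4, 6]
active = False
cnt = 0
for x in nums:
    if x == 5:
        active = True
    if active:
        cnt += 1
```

Count elements after first 5 in [5, 7, 9, 8, 1, 6, 3, 4, 6]
`cnt` takes the values: 0 → 1 → 2 → 3 → 4 → 5 → 6 → 7 → 8 → 9

Answer: 9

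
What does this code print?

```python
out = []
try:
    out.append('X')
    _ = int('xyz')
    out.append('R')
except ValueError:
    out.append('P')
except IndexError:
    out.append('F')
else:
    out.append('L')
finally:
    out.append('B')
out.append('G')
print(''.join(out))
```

Execution trace: 'X' (try body) → 'P' (except ValueError) → 'B' (finally) → 'G' (after the try/except). Output: XPBG

Answer: XPBG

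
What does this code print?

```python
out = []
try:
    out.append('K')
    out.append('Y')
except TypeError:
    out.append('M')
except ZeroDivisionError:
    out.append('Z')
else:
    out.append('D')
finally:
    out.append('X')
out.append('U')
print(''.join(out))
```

Execution trace: 'K' (try body) → 'Y' (try body, no exception) → 'D' (else) → 'X' (finally) → 'U' (after the try/except). Output: KYDXU

Answer: KYDXU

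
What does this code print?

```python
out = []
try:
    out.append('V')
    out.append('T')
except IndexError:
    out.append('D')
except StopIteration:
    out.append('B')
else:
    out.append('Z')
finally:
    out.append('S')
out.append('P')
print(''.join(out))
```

Execution trace: 'V' (try body) → 'T' (try body, no exception) → 'Z' (else) → 'S' (finally) → 'P' (after the try/except). Output: VTZSP

Answer: VTZSP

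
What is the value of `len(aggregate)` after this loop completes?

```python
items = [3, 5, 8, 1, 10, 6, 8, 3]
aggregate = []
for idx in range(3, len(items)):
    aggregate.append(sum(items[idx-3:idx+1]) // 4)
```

Number of 4-element averages
`aggregate` takes the values: [] → [4] → [4, 6] → [4, 6, 6] → [4, 6, 6, 6] → [4, 6, 6, 6, 6]
So `len(aggregate)` = 5

Answer: 5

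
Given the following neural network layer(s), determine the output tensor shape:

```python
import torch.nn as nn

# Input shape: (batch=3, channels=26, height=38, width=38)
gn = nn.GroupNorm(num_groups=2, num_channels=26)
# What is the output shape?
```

Input: (3, 26, 38, 38) -> Output: (3, 26, 38, 38)

Answer: (3, 26, 38, 38)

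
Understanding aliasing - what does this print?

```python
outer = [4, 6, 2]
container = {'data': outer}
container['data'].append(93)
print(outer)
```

Key concept: dict holds reference to list.
Step by step:
`outer = [4, 6, 2]` → outer = [4, 6, 2]
`container = {'data': outer}` → container = {'data': [4, 6, 2]}
`container['data'].append(93)` → outer = [4, 6, 2, 93]; container = {'data': [4, 6, 2, 93]}
`print(outer)` → prints [4, 6, 2, 93]

Answer: [4, 6, 2, 93]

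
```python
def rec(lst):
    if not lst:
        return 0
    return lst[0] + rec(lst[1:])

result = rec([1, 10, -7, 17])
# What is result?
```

1 + 10 + (-7) + 17 + 0 = 21

Answer: 21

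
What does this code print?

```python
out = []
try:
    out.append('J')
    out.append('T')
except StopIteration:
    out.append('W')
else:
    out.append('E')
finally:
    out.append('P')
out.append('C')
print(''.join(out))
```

Execution trace: 'J' (try body) → 'T' (try body, no exception) → 'E' (else) → 'P' (finally) → 'C' (after the try/except). Output: JTEPC

Answer: JTEPC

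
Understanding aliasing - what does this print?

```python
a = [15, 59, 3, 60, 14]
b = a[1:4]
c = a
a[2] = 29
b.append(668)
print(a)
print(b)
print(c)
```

Key concept: slice vs alias.
Step by step:
`a = [15, 59, 3, 60, 14]` → a = [15, 59, 3, 60, 14]
`b = a[1:4]` → b = [59, 3, 60]
`c = a` → c = [15, 59, 3, 60, 14] (same object as a)
`a[2] = 29` → a = [15, 59, 29, 60, 14] (same object as c); c = [15, 59, 29, 60, 14] (same object as a)
`b.append(668)` → b = [59, 3, 60, 668]
`print(a)` → prints [15, 59, 29, 60, 14]
`print(b)` → prints [59, 3, 60, 668]
`print(c)` → prints [15, 59, 29, 60, 14]

Answer:
[15, 59, 29, 60, 14]
[59, 3, 60, 668]
[15, 59, 29, 60, 14]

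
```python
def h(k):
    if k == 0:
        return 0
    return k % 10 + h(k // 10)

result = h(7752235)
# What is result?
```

Sum of digits of 7752235: 5 + 3 + 2 + 2 + 5 + 7 + 7 = 31

Answer: 31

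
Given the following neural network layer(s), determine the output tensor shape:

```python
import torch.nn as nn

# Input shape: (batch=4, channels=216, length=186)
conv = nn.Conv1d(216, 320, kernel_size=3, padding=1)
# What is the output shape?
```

Input: (4, 216, 186) -> Output: (4, 320, 186)

Answer: (4, 320, 186)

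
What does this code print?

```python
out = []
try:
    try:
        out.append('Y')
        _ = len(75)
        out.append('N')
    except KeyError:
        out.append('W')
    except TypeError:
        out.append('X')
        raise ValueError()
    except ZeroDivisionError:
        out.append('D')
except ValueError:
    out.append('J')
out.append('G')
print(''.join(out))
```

Execution trace: 'Y' (inner try body) → 'X' (inner except TypeError) → 'J' (outer except ValueError) → 'G' (after the try/except). Output: YXJG

Answer: YXJG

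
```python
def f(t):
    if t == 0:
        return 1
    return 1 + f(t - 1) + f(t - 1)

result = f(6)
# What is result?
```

f(t) = 1 + 2·f(t-1), f(0)=1. Closed form: (1+1)·2^6 - 1 = 127.

Answer: 127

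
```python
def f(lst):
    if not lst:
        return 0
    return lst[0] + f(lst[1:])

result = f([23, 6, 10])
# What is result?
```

23 + 6 + 10 + 0 = 39

Answer: 39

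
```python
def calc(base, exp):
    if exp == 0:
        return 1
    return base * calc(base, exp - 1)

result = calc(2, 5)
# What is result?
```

calc(2, 5) = 2 * 2 * 2 * 2 * 2 = 32

Answer: 32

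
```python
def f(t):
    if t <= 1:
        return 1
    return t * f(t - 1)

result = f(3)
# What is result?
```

f(3) = 3 * 2 * 1 = 6

Answer: 6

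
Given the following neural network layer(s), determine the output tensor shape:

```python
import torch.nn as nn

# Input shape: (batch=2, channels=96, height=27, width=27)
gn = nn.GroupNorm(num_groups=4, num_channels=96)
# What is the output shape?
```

Input: (2, 96, 27, 27) -> Output: (2, 96, 27, 27)

Answer: (2, 96, 27, 27)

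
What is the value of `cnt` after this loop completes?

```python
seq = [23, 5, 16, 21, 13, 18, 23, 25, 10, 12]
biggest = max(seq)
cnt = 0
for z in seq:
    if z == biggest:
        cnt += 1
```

Count of max value 25 in [23, 5, 16, 21, 13, 18, 23, 25, 10, 12]
`cnt` takes the values: 0 → 1

Answer: 1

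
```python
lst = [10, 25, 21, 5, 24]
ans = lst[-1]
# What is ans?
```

Trace:
`lst = [10, 25, 21, 5, 24]` → lst = [10, 25, 21, 5, 24]
`ans = lst[-1]` → ans = 24
So ans = 24

Answer: 24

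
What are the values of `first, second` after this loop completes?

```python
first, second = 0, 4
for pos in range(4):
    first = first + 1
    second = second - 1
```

first goes 0→4, second goes 4→0
`first, second` takes the values: (0, 4) → (1, 4) → (1, 3) → (2, 3) → (2, 2) → (3, 2) → (3, 1) → (4, 1) → (4, 0)

Answer: 4, 0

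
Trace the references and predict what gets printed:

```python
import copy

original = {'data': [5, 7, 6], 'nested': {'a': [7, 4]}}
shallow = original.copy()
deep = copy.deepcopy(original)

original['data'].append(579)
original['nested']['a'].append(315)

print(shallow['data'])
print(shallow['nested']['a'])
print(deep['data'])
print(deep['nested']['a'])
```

Key concept: comparing shallow vs deep copy.
Step by step:
`original = {'data': [5, 7, 6], 'nested': {'a': [7, 4]}}` → original = {'data': [5, 7, 6], 'nested': {'a': [7, 4]}}
`shallow = original.copy()` → shallow = {'data': [5, 7, 6], 'nested': {'a': [7, 4]}}
`deep = copy.deepcopy(original)` → deep = {'data': [5, 7, 6], 'nested': {'a': [7, 4]}}
`original['data'].append(579)` → original = {'data': [5, 7, 6, 579], 'nested': {'a': [7, 4]}}; shallow = {'data': [5, 7, 6, 579], 'nested': {'a': [7, 4]}}
`original['nested']['a'].append(315)` → original = {'data': [5, 7, 6, 579], 'nested': {'a': [7, 4, 315]}}; shallow = {'data': [5, 7, 6, 579], 'nested': {'a': [7, 4, 315]}}
`print(shallow['data'])` → prints [5, 7, 6, 579]
`print(shallow['nested']['a'])` → prints [7, 4, 315]
`print(deep['data'])` → prints [5, 7, 6]
`print(deep['nested']['a'])` → prints [7, 4]

Answer:
[5, 7, 6, 579]
[7, 4, 315]
[5, 7, 6]
[7, 4]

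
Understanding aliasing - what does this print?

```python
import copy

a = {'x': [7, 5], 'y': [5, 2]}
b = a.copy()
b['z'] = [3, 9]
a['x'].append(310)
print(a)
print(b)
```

Key concept: shallow copy of dict with mutable values.
Step by step:
`a = {'x': [7, 5], 'y': [5, 2]}` → a = {'x': [7, 5], 'y': [5, 2]}
`b = a.copy()` → b = {'x': [7, 5], 'y': [5, 2]}
`b['z'] = [3, 9]` → b = {'x': [7, 5], 'y': [5, 2], 'z': [3, 9]}
`a['x'].append(310)` → a = {'x': [7, 5, 310], 'y': [5, 2]}; b = {'x': [7, 5, 310], 'y': [5, 2], 'z': [3, 9]}
`print(a)` → prints {'x': [7, 5, 310], 'y': [5, 2]}
`print(b)` → prints {'x': [7, 5, 310], 'y': [5, 2], 'z': [3, 9]}

Answer:
{'x': [7, 5, 310], 'y': [5, 2]}
{'x': [7, 5, 310], 'y': [5, 2], 'z': [3, 9]}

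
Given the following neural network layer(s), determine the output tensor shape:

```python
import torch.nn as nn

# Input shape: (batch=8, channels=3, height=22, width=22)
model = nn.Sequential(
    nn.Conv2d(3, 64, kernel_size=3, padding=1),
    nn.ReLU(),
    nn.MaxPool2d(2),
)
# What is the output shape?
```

Input: (8, 3, 22, 22) -> after Conv2d: (8, 64, 22, 22) -> after ReLU: (8, 64, 22, 22) -> Output: (8, 64, 11, 11)

Answer: (8, 64, 11, 11)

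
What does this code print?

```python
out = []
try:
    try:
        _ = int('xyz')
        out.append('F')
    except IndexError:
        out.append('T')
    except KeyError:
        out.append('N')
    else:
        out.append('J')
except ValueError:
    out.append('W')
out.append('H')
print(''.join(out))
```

Execution trace: 'W' (outer except ValueError) → 'H' (after the try/except). Output: WH

Answer: WH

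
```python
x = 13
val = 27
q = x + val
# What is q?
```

Trace:
`x = 13` → x = 13
`val = 27` → val = 27
`q = x + val` → q = 40
So q = 40

Answer: 40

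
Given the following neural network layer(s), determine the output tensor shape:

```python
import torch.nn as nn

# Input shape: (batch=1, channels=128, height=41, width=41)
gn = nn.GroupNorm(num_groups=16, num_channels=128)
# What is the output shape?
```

Input: (1, 128, 41, 41) -> Output: (1, 128, 41, 41)

Answer: (1, 128, 41, 41)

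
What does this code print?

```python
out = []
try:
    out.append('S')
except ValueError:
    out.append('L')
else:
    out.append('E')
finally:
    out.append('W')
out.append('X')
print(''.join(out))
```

Execution trace: 'S' (try body, no exception) → 'E' (else) → 'W' (finally) → 'X' (after the try/except). Output: SEWX

Answer: SEWX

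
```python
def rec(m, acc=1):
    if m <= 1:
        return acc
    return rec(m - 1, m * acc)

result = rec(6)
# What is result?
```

Accumulator trace (n, acc): (6, 1) -> (5, 6) -> (4, 30) -> (3, 120) -> (2, 360) -> (1, 720) -> return 720

Answer: 720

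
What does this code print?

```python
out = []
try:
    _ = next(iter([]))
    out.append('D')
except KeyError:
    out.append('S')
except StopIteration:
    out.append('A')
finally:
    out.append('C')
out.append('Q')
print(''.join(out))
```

Execution trace: 'A' (except StopIteration) → 'C' (finally) → 'Q' (after the try/except). Output: ACQ

Answer: ACQ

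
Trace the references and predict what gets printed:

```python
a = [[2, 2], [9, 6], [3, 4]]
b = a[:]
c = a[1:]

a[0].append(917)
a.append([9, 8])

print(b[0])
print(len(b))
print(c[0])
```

Key concept: slice with nested mutation.
Step by step:
`a = [[2, 2], [9, 6], [3, 4]]` → a = [[2, 2], [9, 6], [3, 4]]
`b = a[:]` → b = [[2, 2], [9, 6], [3, 4]]
`c = a[1:]` → c = [[9, 6], [3, 4]]
`a[0].append(917)` → a = [[2, 2, 917], [9, 6], [3, 4]]; b = [[2, 2, 917], [9, 6], [3, 4]]
`a.append([9, 8])` → a = [[2, 2, 917], [9, 6], [3, 4], [9, 8]]
`print(b[0])` → prints [2, 2, 917]
`print(len(b))` → prints 3
`print(c[0])` → prints [9, 6]

Answer:
[2, 2, 917]
3
[9, 6]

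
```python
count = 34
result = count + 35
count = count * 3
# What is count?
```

Trace:
`count = 34` → count = 34
`result = count + 35` → result = 69
`count = count * 3` → count = 102
So count = 102

Answer: 102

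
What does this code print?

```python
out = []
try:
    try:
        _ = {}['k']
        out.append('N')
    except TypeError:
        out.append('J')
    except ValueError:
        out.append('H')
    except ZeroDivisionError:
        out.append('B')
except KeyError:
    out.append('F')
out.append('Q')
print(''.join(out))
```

Execution trace: 'F' (outer except KeyError) → 'Q' (after the try/except). Output: FQ

Answer: FQ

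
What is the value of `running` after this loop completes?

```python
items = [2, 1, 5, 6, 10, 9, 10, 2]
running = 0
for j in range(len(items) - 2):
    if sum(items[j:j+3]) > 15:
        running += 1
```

Count windows with sum > 15
`running` takes the values: 0 → 1 → 2 → 3 → 4

Answer: 4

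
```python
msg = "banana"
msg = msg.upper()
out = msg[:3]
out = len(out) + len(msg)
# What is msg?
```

Trace:
`msg = "banana"` → msg = 'banana'
`msg = msg.upper()` → msg = 'BANANA'
`out = msg[:3]` → out = 'BAN'
`out = len(out) + len(msg)` → out = 9
So msg = 'BANANA'

Answer: 'BANANA'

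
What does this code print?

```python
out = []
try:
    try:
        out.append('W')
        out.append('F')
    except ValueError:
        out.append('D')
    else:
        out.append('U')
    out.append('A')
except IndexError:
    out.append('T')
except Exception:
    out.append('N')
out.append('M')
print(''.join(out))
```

Execution trace: 'W' (inner try body) → 'F' (inner try body, no exception) → 'U' (inner else) → 'A' (try body, no exception) → 'M' (after the try/except). Output: WFUAM

Answer: WFUAM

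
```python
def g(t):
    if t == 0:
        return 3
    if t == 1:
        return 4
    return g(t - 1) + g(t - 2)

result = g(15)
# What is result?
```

Build up from base cases: g(0)=3, g(1)=4, g(2)=7, g(3)=11, g(4)=18, g(5)=29, g(6)=47, ..., g(15)=3571

Answer: 3571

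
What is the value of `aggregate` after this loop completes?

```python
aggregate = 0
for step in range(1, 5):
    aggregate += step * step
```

Sum of squares 1² to 4² = 30
`aggregate` takes the values: 0 → 1 → 5 → 14 → 30

Answer: 30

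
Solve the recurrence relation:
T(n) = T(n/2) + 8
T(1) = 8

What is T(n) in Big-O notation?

Each step divides n by 2 and adds 8. After log_2(n) steps we reach T(1)=8. So T(n) = 8·log_2(n) + 8 = O(log n).

Answer: O(log n)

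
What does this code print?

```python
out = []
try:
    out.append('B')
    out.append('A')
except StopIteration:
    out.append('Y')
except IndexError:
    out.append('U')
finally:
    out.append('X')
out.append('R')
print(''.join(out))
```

Execution trace: 'B' (try body) → 'A' (try body, no exception) → 'X' (finally) → 'R' (after the try/except). Output: BAXR

Answer: BAXR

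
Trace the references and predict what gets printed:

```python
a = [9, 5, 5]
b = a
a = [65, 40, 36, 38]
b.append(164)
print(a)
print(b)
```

Key concept: rebinding vs mutation: a is rebound to a new list, b still points at the original.
Step by step:
`a = [9, 5, 5]` → a = [9, 5, 5]
`b = a` → b = [9, 5, 5] (same object as a)
`a = [65, 40, 36, 38]` → a = [65, 40, 36, 38]
`b.append(164)` → b = [9, 5, 5, 164]
`print(a)` → prints [65, 40, 36, 38]
`print(b)` → prints [9, 5, 5, 164]

Answer:
[65, 40, 36, 38]
[9, 5, 5, 164]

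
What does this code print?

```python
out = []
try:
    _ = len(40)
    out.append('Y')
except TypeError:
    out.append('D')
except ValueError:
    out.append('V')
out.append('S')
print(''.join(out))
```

Execution trace: 'D' (except TypeError) → 'S' (after the try/except). Output: DS

Answer: DS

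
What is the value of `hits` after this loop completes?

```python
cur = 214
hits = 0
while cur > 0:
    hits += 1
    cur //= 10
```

Count digits by repeated division by 10
`hits` takes the values: 0 → 1 → 2 → 3

Answer: 3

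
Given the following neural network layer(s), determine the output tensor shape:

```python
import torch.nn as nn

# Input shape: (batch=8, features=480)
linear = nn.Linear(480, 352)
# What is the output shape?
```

Input: (8, 480) -> Output: (8, 352)

Answer: (8, 352)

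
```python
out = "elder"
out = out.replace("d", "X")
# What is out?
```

Trace:
`out = "elder"` → out = 'elder'
`out = out.replace("d", "X")` → out = 'elXer'
So out = 'elXer'

Answer: 'elXer'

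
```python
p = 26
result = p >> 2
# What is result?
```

Trace:
`p = 26` → p = 26
`result = p >> 2` → result = 6
So result = 6

Answer: 6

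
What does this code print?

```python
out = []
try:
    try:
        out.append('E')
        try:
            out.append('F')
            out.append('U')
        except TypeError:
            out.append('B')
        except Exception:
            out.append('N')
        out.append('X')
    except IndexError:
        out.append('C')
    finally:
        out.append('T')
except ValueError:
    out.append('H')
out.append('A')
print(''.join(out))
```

Execution trace: 'E' (try body) → 'F' (inner try body) → 'U' (inner try body, no exception) → 'X' (try body, no exception) → 'T' (finally) → 'A' (after the try/except). Output: EFUXTA

Answer: EFUXTA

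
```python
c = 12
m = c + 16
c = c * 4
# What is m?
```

Trace:
`c = 12` → c = 12
`m = c + 16` → m = 28
`c = c * 4` → c = 48
So m = 28

Answer: 28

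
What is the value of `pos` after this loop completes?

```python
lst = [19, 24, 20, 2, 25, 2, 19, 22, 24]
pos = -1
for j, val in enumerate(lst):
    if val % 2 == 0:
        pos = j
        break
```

First even number index in [19, 24, 20, 2, 25, 2, 19, 22, 24]
`pos` takes the values: -1 → 1

Answer: 1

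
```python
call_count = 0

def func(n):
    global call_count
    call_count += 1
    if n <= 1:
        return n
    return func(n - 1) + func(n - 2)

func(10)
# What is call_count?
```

Calls(n) = 1 + Calls(n-1) + Calls(n-2); Calls(0)=Calls(1)=1. For n=10 this gives 177.

Answer: 177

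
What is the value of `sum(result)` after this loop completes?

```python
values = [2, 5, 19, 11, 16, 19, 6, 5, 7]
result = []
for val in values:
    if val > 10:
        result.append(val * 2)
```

Sum of doubled values > 10
`result` takes the values: [] → [38] → [38, 22] → [38, 22, 32] → [38, 22, 32, 38]
So `sum(result)` = 130

Answer: 130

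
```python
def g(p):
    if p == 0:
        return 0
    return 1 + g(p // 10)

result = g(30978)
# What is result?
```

Count of digits of 30978: 5

Answer: 5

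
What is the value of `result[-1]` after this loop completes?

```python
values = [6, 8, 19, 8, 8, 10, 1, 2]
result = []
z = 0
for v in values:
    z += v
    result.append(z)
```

Cumulative sum ends at 62
`result` takes the values: [] → [6] → [6, 14] → [6, 14, 33] → [6, 14, 33, 41] → [6, 14, 33, 41, 49] → [6, 14, 33, 41, 49, 59] → [6, 14, 33, 41, 49, 59, 60] → [6, 14, 33, 41, 49, 59, 60, 62]
So `result[-1]` = 62

Answer: 62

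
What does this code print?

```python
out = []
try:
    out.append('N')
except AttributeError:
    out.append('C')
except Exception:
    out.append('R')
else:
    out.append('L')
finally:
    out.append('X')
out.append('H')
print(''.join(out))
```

Execution trace: 'N' (try body, no exception) → 'L' (else) → 'X' (finally) → 'H' (after the try/except). Output: NLXH

Answer: NLXH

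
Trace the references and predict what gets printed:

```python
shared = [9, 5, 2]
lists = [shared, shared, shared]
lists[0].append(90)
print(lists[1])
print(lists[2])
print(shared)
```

Key concept: list of same reference.
Step by step:
`shared = [9, 5, 2]` → shared = [9, 5, 2]
`lists = [shared, shared, shared]` → lists = [[9, 5, 2], [9, 5, 2], [9, 5, 2]]
`lists[0].append(90)` → shared = [9, 5, 2, 90]; lists = [[9, 5, 2, 90], [9, 5, 2, 90], [9, 5, 2, 90]]
`print(lists[1])` → prints [9, 5, 2, 90]
`print(lists[2])` → prints [9, 5, 2, 90]
`print(shared)` → prints [9, 5, 2, 90]

Answer:
[9, 5, 2, 90]
[9, 5, 2, 90]
[9, 5, 2, 90]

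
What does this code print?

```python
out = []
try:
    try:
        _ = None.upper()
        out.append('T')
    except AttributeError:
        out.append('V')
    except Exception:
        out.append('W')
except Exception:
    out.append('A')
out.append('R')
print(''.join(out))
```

Execution trace: 'V' (inner except AttributeError) → 'R' (after the try/except). Output: VR

Answer: VR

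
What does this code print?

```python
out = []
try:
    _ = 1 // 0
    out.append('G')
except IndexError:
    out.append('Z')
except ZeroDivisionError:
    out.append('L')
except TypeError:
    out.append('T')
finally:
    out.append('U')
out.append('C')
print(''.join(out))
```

Execution trace: 'L' (except ZeroDivisionError) → 'U' (finally) → 'C' (after the try/except). Output: LUC

Answer: LUC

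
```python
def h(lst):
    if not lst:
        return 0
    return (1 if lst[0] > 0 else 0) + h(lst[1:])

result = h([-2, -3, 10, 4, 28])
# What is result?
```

Count of positive elements in [-2, -3, 10, 4, 28] = 3

Answer: 3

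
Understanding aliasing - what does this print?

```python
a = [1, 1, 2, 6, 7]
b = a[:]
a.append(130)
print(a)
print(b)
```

Key concept: slice [:] creates copy.
Step by step:
`a = [1, 1, 2, 6, 7]` → a = [1, 1, 2, 6, 7]
`b = a[:]` → b = [1, 1, 2, 6, 7]
`a.append(130)` → a = [1, 1, 2, 6, 7, 130]
`print(a)` → prints [1, 1, 2, 6, 7, 130]
`print(b)` → prints [1, 1, 2, 6, 7]

Answer:
[1, 1, 2, 6, 7, 130]
[1, 1, 2, 6, 7]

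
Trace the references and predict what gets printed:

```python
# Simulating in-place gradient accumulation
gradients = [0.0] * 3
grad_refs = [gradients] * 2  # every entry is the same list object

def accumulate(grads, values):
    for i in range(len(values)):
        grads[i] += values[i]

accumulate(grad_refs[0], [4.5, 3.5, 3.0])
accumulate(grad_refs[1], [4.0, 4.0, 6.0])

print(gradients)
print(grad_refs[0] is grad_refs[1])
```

Key concept: gradient accumulation aliasing.
Step by step:
`gradients = [0.0] * 3` → gradients = [0.0, 0.0, 0.0]
`grad_refs = [gradients] * 2` → grad_refs = [[0.0, 0.0, 0.0], [0.0, 0.0, 0.0]]
`accumulate(grad_refs[0], [4.5, 3.5, 3.0])` → gradients = [4.5, 3.5, 3.0]; grad_refs = [[4.5, 3.5, 3.0], [4.5, 3.5, 3.0]]
`accumulate(grad_refs[1], [4.0, 4.0, 6.0])` → gradients = [8.5, 7.5, 9.0]; grad_refs = [[8.5, 7.5, 9.0], [8.5, 7.5, 9.0]]
`print(gradients)` → prints [8.5, 7.5, 9.0]
`print(grad_refs[0] is grad_refs[1])` → prints True

Answer:
[8.5, 7.5, 9.0]
True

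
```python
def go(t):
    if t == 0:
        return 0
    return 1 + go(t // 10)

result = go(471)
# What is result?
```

Count of digits of 471: 3

Answer: 3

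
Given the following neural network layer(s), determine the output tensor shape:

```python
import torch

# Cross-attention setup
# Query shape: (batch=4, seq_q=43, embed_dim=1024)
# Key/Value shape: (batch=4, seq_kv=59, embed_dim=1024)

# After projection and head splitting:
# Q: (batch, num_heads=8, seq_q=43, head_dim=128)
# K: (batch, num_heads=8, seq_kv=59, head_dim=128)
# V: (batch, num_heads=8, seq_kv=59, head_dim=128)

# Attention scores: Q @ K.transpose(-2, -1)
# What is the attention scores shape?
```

Input: (4, 43, 1024) -> Output: (4, 8, 43, 59)

Answer: (4, 8, 43, 59)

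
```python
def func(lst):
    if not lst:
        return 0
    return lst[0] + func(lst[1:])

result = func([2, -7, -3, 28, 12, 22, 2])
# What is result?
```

2 + (-7) + (-3) + 28 + 12 + 22 + 2 + 0 = 56

Answer: 56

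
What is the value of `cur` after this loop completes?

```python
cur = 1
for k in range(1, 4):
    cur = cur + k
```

Start at 1, add 1 through 3
`cur` takes the values: 1 → 2 → 4 → 7

Answer: 7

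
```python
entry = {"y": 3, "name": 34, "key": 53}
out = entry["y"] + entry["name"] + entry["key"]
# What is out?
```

Trace:
`entry = {"y": 3, "name": 34, "key": 53}` → entry = {'y': 3, 'name': 34, 'key': 53}
`out = entry["y"] + entry["name"] + entry["key"]` → out = 90
So out = 90

Answer: 90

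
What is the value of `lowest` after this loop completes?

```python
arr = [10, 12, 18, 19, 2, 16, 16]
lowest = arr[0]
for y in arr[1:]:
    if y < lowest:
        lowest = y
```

Minimum of [10, 12, 18, 19, 2, 16, 16]
`lowest` takes the values: 10 → 2

Answer: 2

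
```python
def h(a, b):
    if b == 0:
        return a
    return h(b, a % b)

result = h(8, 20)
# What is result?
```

h(8, 20) -> h(20, 8) -> h(8, 4) -> h(4, 0) -> 4

Answer: 4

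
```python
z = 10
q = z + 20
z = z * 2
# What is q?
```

Trace:
`z = 10` → z = 10
`q = z + 20` → q = 30
`z = z * 2` → z = 20
So q = 30

Answer: 30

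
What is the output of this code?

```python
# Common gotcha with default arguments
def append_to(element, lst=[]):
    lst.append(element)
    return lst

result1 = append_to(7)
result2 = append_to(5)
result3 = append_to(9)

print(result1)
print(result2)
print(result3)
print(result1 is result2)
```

Key concept: mutable default argument gotcha.
Step by step:
`result1 = append_to(7)` → result1 = [7]
`result2 = append_to(5)` → result1 = [7, 5] (same object as result2); result2 = [7, 5] (same object as result1)
`result3 = append_to(9)` → result1 = [7, 5, 9] (same object as result2, result3); result2 = [7, 5, 9] (same object as result1, result3); result3 = [7, 5, 9] (same object as result1, result2)
`print(result1)` → prints [7, 5, 9]
`print(result2)` → prints [7, 5, 9]
`print(result3)` → prints [7, 5, 9]
`print(result1 is result2)` → prints True

Answer:
[7, 5, 9]
[7, 5, 9]
[7, 5, 9]
True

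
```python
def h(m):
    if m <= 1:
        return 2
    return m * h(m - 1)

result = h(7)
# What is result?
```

h(7) = 7 * 6 * 5 * 4 * 3 * 2 * 2 = 10080

Answer: 10080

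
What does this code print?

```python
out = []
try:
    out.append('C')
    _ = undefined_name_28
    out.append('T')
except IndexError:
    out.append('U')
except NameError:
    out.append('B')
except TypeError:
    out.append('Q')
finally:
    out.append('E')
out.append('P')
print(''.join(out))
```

Execution trace: 'C' (try body) → 'B' (except NameError) → 'E' (finally) → 'P' (after the try/except). Output: CBEP

Answer: CBEP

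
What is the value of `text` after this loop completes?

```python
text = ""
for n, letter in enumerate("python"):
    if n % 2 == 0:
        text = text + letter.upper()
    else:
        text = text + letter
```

Uppercase even positions in 'python'
`text` takes the values: "" → "P" → "Py" → "PyT" → "PyTh" → "PyThO" → "PyThOn"

Answer: "PyThOn"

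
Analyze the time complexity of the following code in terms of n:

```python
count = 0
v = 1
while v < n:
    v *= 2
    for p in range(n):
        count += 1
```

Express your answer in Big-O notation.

Each loop level contributes: log n × n. Multiplying the contributions gives O(n log n).

Answer: O(n log n)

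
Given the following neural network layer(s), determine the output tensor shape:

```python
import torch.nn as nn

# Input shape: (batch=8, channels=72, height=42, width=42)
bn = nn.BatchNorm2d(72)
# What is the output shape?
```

Input: (8, 72, 42, 42) -> Output: (8, 72, 42, 42)

Answer: (8, 72, 42, 42)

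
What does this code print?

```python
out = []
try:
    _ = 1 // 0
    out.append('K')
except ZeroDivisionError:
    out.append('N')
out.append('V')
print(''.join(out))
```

Execution trace: 'N' (except ZeroDivisionError) → 'V' (after the try/except). Output: NV

Answer: NV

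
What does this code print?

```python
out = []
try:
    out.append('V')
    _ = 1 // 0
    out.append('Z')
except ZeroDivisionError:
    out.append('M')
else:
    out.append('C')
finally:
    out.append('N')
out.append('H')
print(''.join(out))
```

Execution trace: 'V' (try body) → 'M' (except ZeroDivisionError) → 'N' (finally) → 'H' (after the try/except). Output: VMNH

Answer: VMNH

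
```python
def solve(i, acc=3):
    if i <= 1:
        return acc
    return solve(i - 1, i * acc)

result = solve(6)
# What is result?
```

Accumulator trace (n, acc): (6, 3) -> (5, 18) -> (4, 90) -> (3, 360) -> (2, 1080) -> (1, 2160) -> return 2160

Answer: 2160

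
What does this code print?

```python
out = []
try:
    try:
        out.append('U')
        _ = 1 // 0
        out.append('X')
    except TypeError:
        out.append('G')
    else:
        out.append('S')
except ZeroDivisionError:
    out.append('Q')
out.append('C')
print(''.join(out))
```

Execution trace: 'U' (try body) → 'Q' (outer except ZeroDivisionError) → 'C' (after the try/except). Output: UQC

Answer: UQC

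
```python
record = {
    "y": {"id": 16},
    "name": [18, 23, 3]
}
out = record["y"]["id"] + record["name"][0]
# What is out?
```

Trace:
`record = { ...` → record = {'y': {'id': 16}, 'name': [18, 23, 3]}
`out = record["y"]["id"] + record["name"][0]` → out = 34
So out = 34

Answer: 34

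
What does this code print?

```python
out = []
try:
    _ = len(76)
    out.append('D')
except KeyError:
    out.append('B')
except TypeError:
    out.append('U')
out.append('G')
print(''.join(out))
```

Execution trace: 'U' (except TypeError) → 'G' (after the try/except). Output: UG

Answer: UG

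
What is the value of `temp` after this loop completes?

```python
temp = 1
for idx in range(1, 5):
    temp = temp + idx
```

Start at 1, add 1 through 4
`temp` takes the values: 1 → 2 → 4 → 7 → 11

Answer: 11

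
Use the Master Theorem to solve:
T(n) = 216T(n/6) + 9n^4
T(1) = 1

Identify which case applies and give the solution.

a=216, b=6, f(n)=9n^4. log_6(216) = 3. Since c=4 > 3 and the regularity condition holds (216(n/6)^4 = (216/6^4)n^4 with 216/6^4 < 1), Case 3 applies: T(n) = Θ(f(n)) = O(n^4).

Answer: O(n^4) - Case 3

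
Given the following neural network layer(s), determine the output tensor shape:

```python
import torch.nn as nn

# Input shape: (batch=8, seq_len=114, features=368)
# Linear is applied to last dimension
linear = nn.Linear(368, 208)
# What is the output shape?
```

Input: (8, 114, 368) -> Output: (8, 114, 208)

Answer: (8, 114, 208)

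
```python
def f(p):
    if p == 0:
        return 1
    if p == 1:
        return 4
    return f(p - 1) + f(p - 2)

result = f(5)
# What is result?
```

Build up from base cases: f(0)=1, f(1)=4, f(2)=5, f(3)=9, f(4)=14, f(5)=23

Answer: 23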